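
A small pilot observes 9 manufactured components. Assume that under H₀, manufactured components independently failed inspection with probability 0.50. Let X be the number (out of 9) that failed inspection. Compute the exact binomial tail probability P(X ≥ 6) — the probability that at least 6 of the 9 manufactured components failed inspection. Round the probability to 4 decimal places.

P = 0.2539

X is binomial with n = 9 and p = 0.50.
P(X ≥ 6) = C(9,6)·0.50^6·0.50^3 + C(9,7)·0.50^7·0.50^2 + C(9,8)·0.50^8·0.50^1 + C(9,9)·0.50^9·0.50^0.
= 0.164062 + 0.070312 + 0.017578 + 0.001953 = 0.2539.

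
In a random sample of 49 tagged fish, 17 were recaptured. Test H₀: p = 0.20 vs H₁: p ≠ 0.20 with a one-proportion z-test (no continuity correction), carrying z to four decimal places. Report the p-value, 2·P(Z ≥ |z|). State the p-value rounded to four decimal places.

p-value = 0.0101

p̂ = 17/49 = 0.34694.
SE₀ = √(0.20·0.80/49) = 0.057143.
Test statistic (full precision, shown to 4 dp): z = (17/49 − 0.20)/SE₀ ≈ 2.5714.
From the standard normal, 2·P(Z ≥ |z|) = 0.0101.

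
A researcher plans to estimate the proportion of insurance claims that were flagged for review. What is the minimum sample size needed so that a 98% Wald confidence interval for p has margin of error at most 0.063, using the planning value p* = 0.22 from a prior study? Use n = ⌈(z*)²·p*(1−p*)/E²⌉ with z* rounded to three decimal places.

The 98% critical value is z* = 2.326.
p*(1−p*) = 0.1716.
(z*)²·p*(1−p*)/E² = 5.410276·0.1716/0.003969 = 233.914.
⌈233.914⌉ = 234.

n = 234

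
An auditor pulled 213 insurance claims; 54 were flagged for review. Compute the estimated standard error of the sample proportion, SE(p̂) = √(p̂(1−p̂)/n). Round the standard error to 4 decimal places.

SE = 0.0298

With x = 54 successes in n = 213, p̂ = 0.25352.
p̂(1−p̂) = 0.25352·0.74648 = 0.189248.
SE = √(0.189248/213) = √0.000888488 = 0.0298.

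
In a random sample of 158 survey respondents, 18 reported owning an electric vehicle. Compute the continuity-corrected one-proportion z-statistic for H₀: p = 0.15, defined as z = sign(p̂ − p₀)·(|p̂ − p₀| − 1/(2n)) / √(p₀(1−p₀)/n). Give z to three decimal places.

The sample proportion is 18/158 = 0.11392. p̂ − p₀ = -0.036076.
Continuity correction 1/(2n) = 1/316 = 0.003165.
Corrected numerator: |-0.036076| − 0.003165 = 0.032911.
Under H₀, SE = √(p₀(1−p₀)/n) = √(0.15·0.85/158) = √0.000806962 = 0.028407.
z = −0.032911/0.028407 = -1.159.

z = -1.159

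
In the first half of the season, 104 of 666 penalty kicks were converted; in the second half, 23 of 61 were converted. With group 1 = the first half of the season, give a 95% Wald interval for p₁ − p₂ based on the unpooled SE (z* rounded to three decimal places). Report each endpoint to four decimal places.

(-0.3456, -0.0962)

p̂₁ = 104/666 = 0.15616, p̂₂ = 23/61 = 0.37705; p̂₁ − p̂₂ = -0.22089.
SE = √(0.000197855 + 0.003850543) = √0.004048398 = 0.063627.
The 95% critical value is z* = 1.960. Margin of error = 0.12471.
So the interval runs from -0.3456 to -0.0962.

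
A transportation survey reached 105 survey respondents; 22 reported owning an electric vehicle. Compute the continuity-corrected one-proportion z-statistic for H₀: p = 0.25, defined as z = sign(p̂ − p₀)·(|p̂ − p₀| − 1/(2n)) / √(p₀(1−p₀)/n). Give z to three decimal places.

Sample proportion p̂ = 22/105 = 0.20952. p̂ − p₀ = -0.040476.
Continuity correction 1/(2n) = 1/210 = 0.004762.
Corrected numerator: |-0.040476| − 0.004762 = 0.035714.
SE₀ = √(0.25·0.75/105) = 0.042258.
z = −0.035714/0.042258 = -0.845.

z = -0.845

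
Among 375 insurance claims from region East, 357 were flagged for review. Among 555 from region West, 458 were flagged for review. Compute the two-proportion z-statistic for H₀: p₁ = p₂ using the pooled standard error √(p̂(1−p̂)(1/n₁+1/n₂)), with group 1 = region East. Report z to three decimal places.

p̂₁ = 357/375 = 0.95200, p̂₂ = 458/555 = 0.82523.
Pooling: p̂ = 815/930 = 0.87634.
Pooled SE = √[0.1083651·0.00446847] ≈ 0.022005.
z = 0.12677/0.022005 = 5.761.

z = 5.761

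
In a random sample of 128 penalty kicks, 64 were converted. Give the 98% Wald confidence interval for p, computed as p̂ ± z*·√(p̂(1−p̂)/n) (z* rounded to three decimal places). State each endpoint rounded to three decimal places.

(0.397, 0.603)

The sample proportion is 64/128 = 0.50000.
SE = √(p̂(1−p̂)/n) = √(0.250000/128) = 0.044194.
For 98% confidence, z* = 2.326.
Margin = 2.326·0.044194 = 0.10280.
Interval: 0.50000 ± 0.10280 → (0.397, 0.603).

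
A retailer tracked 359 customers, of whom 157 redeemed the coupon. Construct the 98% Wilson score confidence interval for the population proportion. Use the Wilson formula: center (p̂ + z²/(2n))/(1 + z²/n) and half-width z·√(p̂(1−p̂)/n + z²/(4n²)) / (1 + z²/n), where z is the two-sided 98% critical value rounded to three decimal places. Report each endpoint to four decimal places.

(0.3778, 0.4987)

p̂ = 157/359 = 0.43733; z = 2.326, so z² = 5.410276.
1 + z²/n = 1.015070.
Adjusted center: (0.43733 + z²/(2n))/1.015070 = 0.43826.
Radicand: p̂(1−p̂)/n + z²/(4n²) = 0.000685437 + 0.000010495 = 0.000695932.
Half-width = z·√(radicand)/denom = 2.326·0.026381/1.015070 = 0.06045.
Interval: 0.43826 ± 0.06045 → (0.3778, 0.4987).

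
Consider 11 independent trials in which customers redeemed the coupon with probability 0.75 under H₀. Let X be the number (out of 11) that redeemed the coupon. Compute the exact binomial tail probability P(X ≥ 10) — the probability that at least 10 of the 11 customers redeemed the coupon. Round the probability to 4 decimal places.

P = 0.1971

X is binomial with n = 11 and p = 0.75.
P(X ≥ 10) = C(11,10)·0.75^10·0.25^1 + C(11,11)·0.75^11·0.25^0.
= 0.154862 + 0.042235 = 0.1971.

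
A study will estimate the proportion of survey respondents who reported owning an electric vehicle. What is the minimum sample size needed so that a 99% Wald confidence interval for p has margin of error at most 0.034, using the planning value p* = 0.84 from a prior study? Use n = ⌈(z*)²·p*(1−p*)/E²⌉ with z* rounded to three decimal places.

n = 772

z* = 2.576 at the 99% level.
p*(1−p*) = 0.1344.
(z*)²·p*(1−p*)/E² = 6.635776·0.1344/0.001156 = 771.495.
⌈771.495⌉ = 772.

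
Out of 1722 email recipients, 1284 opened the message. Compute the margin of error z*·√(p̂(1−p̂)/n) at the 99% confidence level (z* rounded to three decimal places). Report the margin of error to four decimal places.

ME = 0.0270

p̂ = 1284/1722 = 0.74564.
SE(p̂) = √(0.74564·0.25436/1722) = 0.010495.
For 99% confidence, z* = 2.576.
Margin of error = z*·SE = 2.576 × 0.010495 = 0.0270.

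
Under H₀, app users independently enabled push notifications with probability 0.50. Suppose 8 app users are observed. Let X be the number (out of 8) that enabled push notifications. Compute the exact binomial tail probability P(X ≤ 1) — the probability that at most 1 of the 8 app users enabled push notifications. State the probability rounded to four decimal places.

P = 0.0352

X is binomial with n = 8 and p = 0.50.
P(X ≤ 1) = C(8,0)·0.50^0·0.50^8 + C(8,1)·0.50^1·0.50^7.
= 0.003906 + 0.031250 = 0.0352.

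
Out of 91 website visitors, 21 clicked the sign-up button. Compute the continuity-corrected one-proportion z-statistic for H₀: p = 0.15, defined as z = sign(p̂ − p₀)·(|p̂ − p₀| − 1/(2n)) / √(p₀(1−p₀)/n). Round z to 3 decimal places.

The sample proportion is 21/91 = 0.23077. p̂ − p₀ = 0.080769.
1/(2n) = 0.005495.
Corrected numerator: |0.080769| − 0.005495 = 0.075274.
SE₀ = √(0.15·0.85/91) = 0.037431.
z = +0.075274/0.037431 = 2.011.

z = 2.011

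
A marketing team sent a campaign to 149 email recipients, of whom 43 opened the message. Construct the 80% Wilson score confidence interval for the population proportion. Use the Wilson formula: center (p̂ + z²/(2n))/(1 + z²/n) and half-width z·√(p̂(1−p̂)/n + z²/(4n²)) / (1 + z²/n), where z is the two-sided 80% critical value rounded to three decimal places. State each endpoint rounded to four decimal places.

(0.2435, 0.3383)

Here p̂ = 43/149 = 0.28859 and z = 1.282 (z² = 1.643524).
1 + z²/n = 1.011030.
Center = (0.28859 + 0.005515)/1.011030 = 0.29090.
Radicand: p̂(1−p̂)/n + z²/(4n²) = 0.001377893 + 0.000018507 = 0.001396400.
Half-width = 1.282·√0.001396400/1.011030 = 0.04738.
So the interval runs from 0.2435 to 0.3383.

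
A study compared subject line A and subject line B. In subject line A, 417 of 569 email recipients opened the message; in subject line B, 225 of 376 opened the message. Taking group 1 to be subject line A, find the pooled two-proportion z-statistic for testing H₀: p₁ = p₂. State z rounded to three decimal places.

z = 4.335

Sample proportions: p̂₁ = 417/569 = 0.73286 and p̂₂ = 225/376 = 0.59840.
Pooled p̂ = (417+225)/(569+376) = 642/945 = 0.67937.
Pooled SE = √[0.2178282·0.00441704] ≈ 0.031019.
z = 0.13446/0.031019 = 4.335.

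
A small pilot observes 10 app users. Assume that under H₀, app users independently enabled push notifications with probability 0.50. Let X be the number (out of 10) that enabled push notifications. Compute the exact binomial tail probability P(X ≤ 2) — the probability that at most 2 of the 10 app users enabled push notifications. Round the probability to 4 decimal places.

P = 0.0547

X ~ Binomial(n=10, p=0.50).
P(X ≤ 2) = C(10,0)·0.50^0·0.50^10 + C(10,1)·0.50^1·0.50^9 + C(10,2)·0.50^2·0.50^8.
= 0.000977 + 0.009766 + 0.043945 = 0.0547.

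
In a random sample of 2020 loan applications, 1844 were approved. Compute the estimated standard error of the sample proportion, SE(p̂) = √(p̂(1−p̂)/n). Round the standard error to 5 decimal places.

The sample proportion is 1844/2020 = 0.91287.
p̂(1−p̂) = 0.91287·0.08713 = 0.079538.
SE = √(0.079538/2020) = √0.000039375 = 0.00627.

SE = 0.00627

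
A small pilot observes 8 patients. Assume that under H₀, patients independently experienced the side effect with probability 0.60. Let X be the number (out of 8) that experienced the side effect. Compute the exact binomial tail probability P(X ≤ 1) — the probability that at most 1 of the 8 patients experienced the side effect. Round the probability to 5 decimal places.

P = 0.00852

X ~ Binomial(n=8, p=0.60).
P(X ≤ 1) = C(8,0)·0.60^0·0.40^8 + C(8,1)·0.60^1·0.40^7.
= 0.000655 + 0.007864 = 0.00852.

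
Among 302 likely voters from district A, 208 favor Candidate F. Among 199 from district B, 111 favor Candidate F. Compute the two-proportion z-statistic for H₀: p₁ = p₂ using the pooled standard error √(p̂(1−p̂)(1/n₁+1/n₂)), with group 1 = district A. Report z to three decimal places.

z = 2.982

p̂₁ = 208/302 = 0.68874, p̂₂ = 111/199 = 0.55779.
Pooling: p̂ = 319/501 = 0.63673.
SE = √[p̂(1−p̂)(1/n₁+1/n₂)] = √[0.63673·0.36327·(1/302+1/199)] ≈ 0.043912.
z = 0.13095/0.043912 = 2.982.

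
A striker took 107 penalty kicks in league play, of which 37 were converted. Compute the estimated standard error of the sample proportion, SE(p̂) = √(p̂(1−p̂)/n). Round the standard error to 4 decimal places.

Sample proportion p̂ = 37/107 = 0.34579.
p̂(1−p̂) = 0.226219.
SE = √(0.226219/107) = √0.002114196 = 0.0460.

SE = 0.0460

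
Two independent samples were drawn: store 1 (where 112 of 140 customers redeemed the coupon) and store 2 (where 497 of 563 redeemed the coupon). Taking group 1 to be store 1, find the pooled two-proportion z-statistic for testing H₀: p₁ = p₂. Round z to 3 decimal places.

z = -2.575

Sample proportions: p̂₁ = 112/140 = 0.80000 and p̂₂ = 497/563 = 0.88277.
Pooling: p̂ = 609/703 = 0.86629.
SE = √[p̂(1−p̂)(1/n₁+1/n₂)] = √[0.86629·0.13371·(1/140+1/563)] ≈ 0.032142.
z = -0.08277/0.032142 = -2.575.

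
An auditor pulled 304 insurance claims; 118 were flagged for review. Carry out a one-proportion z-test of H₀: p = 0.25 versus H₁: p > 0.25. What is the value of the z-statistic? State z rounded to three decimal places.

p̂ = 118/304 = 0.38816.
SE₀ = √(0.25·0.75/304) = 0.024835.
z = (p̂ − p₀)/SE = (0.38816 − 0.25)/0.024835 = 5.563.

z = 5.563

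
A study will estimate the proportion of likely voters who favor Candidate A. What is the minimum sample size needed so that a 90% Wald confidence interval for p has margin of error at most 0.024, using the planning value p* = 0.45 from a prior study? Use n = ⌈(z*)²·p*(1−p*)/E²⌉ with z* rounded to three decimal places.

z* = 1.645 at the 90% level.
p*(1−p*) = 0.45·0.55 = 0.2475.
(z*)²·p*(1−p*)/E² = 2.706025·0.2475/0.000576 = 1162.745.
Rounding up, n = 1163.

n = 1163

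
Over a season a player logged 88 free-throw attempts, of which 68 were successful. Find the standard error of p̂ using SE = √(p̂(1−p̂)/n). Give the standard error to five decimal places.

Sample proportion p̂ = 68/88 = 0.77273.
p̂(1−p̂) = 0.175618.
Dividing by n and taking the root: √0.001995659 = 0.04467.

SE = 0.04467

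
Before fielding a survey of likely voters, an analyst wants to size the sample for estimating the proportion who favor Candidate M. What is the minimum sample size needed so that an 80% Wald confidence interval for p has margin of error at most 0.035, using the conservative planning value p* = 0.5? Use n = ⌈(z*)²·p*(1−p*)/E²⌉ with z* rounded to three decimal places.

n = 336

For 80% confidence, z* = 1.282.
p*(1−p*) = 0.2500.
(z*)²·p*(1−p*)/E² = 1.643524·0.2500/0.001225 = 335.413.
Rounding up, n = 336.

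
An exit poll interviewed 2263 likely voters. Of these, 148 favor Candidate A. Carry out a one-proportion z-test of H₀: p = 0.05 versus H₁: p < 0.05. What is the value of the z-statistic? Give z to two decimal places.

z = 3.36

With x = 148 successes in n = 2263, p̂ = 0.06540.
Under H₀, SE = √(p₀(1−p₀)/n) = √(0.05·0.95/2263) = √0.000020990 = 0.004581.
z = (p̂ − p₀)/SE = (0.06540 − 0.05)/0.004581 = 3.36.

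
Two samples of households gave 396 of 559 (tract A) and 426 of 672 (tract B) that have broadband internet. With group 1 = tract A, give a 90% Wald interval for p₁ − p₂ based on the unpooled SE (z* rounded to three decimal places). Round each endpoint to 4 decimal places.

(0.0305, 0.1185)

p̂₁ = 396/559 = 0.70841, p̂₂ = 426/672 = 0.63393; p̂₁ − p̂₂ = 0.07448.
Unpooled SE = √(p̂₁(1−p̂₁)/n₁ + p̂₂(1−p̂₂)/n₂) = √(0.000369528 + 0.000345332) = 0.026737.
z* = 1.645 at the 90% level. Margin = 1.645·0.026737 = 0.04398.
CI: 0.07448 ± 0.04398 = (0.0305, 0.1185).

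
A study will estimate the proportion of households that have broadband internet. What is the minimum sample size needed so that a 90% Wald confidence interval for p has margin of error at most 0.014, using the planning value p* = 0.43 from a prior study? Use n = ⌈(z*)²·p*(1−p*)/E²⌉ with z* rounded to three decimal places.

The 90% critical value is z* = 1.645.
p*(1−p*) = 0.43·0.57 = 0.2451.
Required n before rounding: 2.706025 × 0.2451 / 0.014² = 3383.912.
⌈3383.912⌉ = 3384.

n = 3384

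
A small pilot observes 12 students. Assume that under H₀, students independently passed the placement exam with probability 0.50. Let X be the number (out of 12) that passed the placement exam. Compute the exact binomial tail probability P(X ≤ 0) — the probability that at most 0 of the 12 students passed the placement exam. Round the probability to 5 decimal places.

P = 0.00024

X is binomial with n = 12 and p = 0.50.
P(X ≤ 0) = C(12,0)·0.50^0·0.50^12.
= 0.000244 = 0.00024.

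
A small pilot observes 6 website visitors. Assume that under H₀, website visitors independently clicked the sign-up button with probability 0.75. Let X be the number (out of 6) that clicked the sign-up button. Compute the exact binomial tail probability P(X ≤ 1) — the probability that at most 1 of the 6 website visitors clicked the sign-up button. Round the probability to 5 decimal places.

P = 0.00464

X ~ Binomial(n=6, p=0.75).
P(X ≤ 1) = C(6,0)·0.75^0·0.25^6 + C(6,1)·0.75^1·0.25^5.
= 0.000244 + 0.004395 = 0.00464.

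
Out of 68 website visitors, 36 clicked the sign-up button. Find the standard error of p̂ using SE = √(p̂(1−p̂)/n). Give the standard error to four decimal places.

Sample proportion p̂ = 36/68 = 0.52941.
p̂(1−p̂) = 0.52941·0.47059 = 0.249135.
SE = √(0.249135/68) = √0.003663750 = 0.0605.

SE = 0.0605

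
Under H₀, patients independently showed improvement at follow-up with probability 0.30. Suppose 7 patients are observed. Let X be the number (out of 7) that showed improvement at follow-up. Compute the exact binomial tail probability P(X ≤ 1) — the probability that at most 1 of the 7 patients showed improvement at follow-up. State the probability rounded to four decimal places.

P = 0.3294

X ~ Binomial(n=7, p=0.30).
P(X ≤ 1) = C(7,0)·0.30^0·0.70^7 + C(7,1)·0.30^1·0.70^6.
= 0.082354 + 0.247063 = 0.3294.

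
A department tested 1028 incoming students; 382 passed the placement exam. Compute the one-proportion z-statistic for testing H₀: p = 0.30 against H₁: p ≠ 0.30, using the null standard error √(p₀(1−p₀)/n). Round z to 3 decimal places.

z = 5.009

The sample proportion is 382/1028 = 0.37160.
Null standard error: √(0.30·0.70/1028) = √0.000204280 = 0.014293.
Test statistic: z = 0.07160/0.014293 = 5.009.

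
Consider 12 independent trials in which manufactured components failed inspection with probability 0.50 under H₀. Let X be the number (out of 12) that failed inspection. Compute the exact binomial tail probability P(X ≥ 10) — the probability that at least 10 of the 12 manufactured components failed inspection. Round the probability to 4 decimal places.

P = 0.0193

X ~ Binomial(n=12, p=0.50).
P(X ≥ 10) = C(12,10)·0.50^10·0.50^2 + C(12,11)·0.50^11·0.50^1 + C(12,12)·0.50^12·0.50^0.
= 0.016113 + 0.002930 + 0.000244 = 0.0193.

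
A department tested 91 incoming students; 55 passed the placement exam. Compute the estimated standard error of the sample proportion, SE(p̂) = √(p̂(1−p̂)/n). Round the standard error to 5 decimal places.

SE = 0.05126

Sample proportion p̂ = 55/91 = 0.60440.
p̂(1−p̂) = 0.60440·0.39560 = 0.239101.
SE = √(0.239101/91) = 0.05126.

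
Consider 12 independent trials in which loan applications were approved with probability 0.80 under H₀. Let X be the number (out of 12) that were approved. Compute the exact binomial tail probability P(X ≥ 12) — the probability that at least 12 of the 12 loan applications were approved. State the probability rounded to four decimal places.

X is binomial with n = 12 and p = 0.80.
P(X ≥ 12) = C(12,12)·0.80^12·0.20^0.
= 0.068719 = 0.0687.

P = 0.0687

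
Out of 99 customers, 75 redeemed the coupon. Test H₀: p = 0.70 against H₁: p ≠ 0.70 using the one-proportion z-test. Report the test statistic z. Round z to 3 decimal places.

z = 1.250

The sample proportion is 75/99 = 0.75758.
SE₀ = √(0.70·0.30/99) = 0.046057.
Test statistic: z = 0.05758/0.046057 = 1.250.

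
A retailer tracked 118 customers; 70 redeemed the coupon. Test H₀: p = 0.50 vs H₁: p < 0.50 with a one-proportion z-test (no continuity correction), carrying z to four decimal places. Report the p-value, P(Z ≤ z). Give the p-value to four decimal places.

p-value = 0.9786

With x = 70 successes in n = 118, p̂ = 0.59322.
Under H₀, SE = √(p₀(1−p₀)/n) = √(0.50·0.50/118) = √0.002118644 = 0.046029.
z = (p̂ − p₀)/SE = (70/118 − 0.50)/0.046029 ≈ 2.0253.
From the standard normal, P(Z ≤ z) = 0.9786.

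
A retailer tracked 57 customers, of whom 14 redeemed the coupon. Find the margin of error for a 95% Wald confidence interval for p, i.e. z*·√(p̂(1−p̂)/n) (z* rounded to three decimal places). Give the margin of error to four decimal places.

With x = 14 successes in n = 57, p̂ = 0.24561.
SE = √(p̂(1−p̂)/n) = √(0.185288/57) = 0.057015.
The 95% critical value is z* = 1.960.
ME = 1.960·0.057015 = 0.1117.

ME = 0.1117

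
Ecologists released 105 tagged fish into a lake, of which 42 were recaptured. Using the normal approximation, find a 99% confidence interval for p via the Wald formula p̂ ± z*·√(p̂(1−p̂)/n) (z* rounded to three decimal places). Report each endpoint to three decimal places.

(0.277, 0.523)

p̂ = 42/105 = 0.40000.
SE = √(p̂(1−p̂)/n) = √(0.240000/105) = 0.047809.
For 99% confidence, z* = 2.576.
Margin of error: 2.576 × 0.047809 = 0.12316.
CI: 0.40000 ± 0.12316 = (0.277, 0.523).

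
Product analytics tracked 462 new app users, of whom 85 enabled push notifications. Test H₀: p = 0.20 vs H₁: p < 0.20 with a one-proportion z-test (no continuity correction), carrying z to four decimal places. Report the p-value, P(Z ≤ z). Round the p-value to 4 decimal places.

The sample proportion is 85/462 = 0.18398.
Under H₀, SE = √(p₀(1−p₀)/n) = √(0.20·0.80/462) = √0.000346320 = 0.018610.
z = (p̂ − p₀)/SE = (85/462 − 0.20)/0.018610 ≈ -0.8607.
p-value = P(Z ≤ z) with z = -0.8607 → 0.1947.

p-value = 0.1947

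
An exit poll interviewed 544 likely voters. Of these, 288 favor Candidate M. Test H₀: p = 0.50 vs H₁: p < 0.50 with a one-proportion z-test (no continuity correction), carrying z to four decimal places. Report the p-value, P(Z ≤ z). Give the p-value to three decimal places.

With x = 288 successes in n = 544, p̂ = 0.52941.
SE₀ = √(0.50·0.50/544) = 0.021437.
z = (p̂ − p₀)/SE = (288/544 − 0.50)/0.021437 ≈ 1.3720.
From the standard normal, P(Z ≤ z) = 0.915.

p-value = 0.915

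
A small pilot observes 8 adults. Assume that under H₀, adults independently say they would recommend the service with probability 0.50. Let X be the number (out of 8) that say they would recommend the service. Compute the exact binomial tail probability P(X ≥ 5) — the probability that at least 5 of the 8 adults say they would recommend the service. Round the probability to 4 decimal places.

P = 0.3633

X is binomial with n = 8 and p = 0.50.
P(X ≥ 5) = C(8,5)·0.50^5·0.50^3 + C(8,6)·0.50^6·0.50^2 + C(8,7)·0.50^7·0.50^1 + C(8,8)·0.50^8·0.50^0.
= 0.218750 + 0.109375 + 0.031250 + 0.003906 = 0.3633.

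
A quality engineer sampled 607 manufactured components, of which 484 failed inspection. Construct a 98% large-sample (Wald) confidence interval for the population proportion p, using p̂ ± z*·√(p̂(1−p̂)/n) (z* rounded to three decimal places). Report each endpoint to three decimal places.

(0.759, 0.835)

The sample proportion is 484/607 = 0.79736.
SE(p̂) = √(0.79736·0.20264/607) = 0.016315.
The 98% critical value is z* = 2.326.
Margin = 2.326·0.016315 = 0.03795.
Interval: 0.79736 ± 0.03795 → (0.759, 0.835).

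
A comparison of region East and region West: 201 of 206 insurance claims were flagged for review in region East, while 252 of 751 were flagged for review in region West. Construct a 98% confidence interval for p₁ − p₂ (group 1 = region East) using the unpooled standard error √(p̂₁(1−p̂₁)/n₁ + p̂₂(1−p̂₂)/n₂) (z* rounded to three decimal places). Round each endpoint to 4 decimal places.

p̂₁ = 201/206 = 0.97573, p̂₂ = 252/751 = 0.33555; p̂₁ − p̂₂ = 0.64018.
Unpooled SE = √(p̂₁(1−p̂₁)/n₁ + p̂₂(1−p̂₂)/n₂) = √(0.000114965 + 0.000296880) = 0.020294.
z* = 2.326 at the 98% level. Margin = 2.326·0.020294 = 0.04720.
CI: 0.64018 ± 0.04720 = (0.5930, 0.6874).

(0.5930, 0.6874)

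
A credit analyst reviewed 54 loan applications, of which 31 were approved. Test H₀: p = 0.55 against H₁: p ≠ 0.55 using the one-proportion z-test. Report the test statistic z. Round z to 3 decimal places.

z = 0.356

Sample proportion p̂ = 31/54 = 0.57407.
SE₀ = √(0.55·0.45/54) = 0.067700.
Test statistic: z = 0.02407/0.067700 = 0.356.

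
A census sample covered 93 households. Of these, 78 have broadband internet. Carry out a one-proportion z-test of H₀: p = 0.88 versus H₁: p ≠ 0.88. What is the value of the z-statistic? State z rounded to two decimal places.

z = -1.23

With x = 78 successes in n = 93, p̂ = 0.83871.
Null standard error: √(0.88·0.12/93) = √0.001135484 = 0.033697.
z = (p̂ − p₀)/SE = (0.83871 − 0.88)/0.033697 = -1.23.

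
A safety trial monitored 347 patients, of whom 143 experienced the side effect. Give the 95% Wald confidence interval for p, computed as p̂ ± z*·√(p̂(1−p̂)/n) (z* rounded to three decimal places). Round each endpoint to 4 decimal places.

(0.3603, 0.4639)

Sample proportion p̂ = 143/347 = 0.41210.
SE(p̂) = √(0.41210·0.58790/347) = 0.026423.
For 95% confidence, z* = 1.960.
Margin of error: 1.960 × 0.026423 = 0.05179.
CI: 0.41210 ± 0.05179 = (0.3603, 0.4639).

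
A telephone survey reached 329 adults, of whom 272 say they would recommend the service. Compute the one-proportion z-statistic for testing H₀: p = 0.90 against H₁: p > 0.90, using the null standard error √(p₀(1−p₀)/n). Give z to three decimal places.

The sample proportion is 272/329 = 0.82675.
Null standard error: √(0.90·0.10/329) = √0.000273556 = 0.016540.
z = (p̂ − p₀)/SE = (0.82675 − 0.90)/0.016540 = -4.429.

z = -4.429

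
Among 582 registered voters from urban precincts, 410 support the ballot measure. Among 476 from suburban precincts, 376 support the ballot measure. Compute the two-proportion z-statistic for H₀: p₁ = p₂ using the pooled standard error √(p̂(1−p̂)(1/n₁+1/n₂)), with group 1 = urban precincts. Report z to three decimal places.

z = -3.164

p̂₁ = 410/582 = 0.70447, p̂₂ = 376/476 = 0.78992.
Pooled p̂ = (410+376)/(582+476) = 786/1058 = 0.74291.
Pooled SE = √[0.1909942·0.00381905] ≈ 0.027008.
z = -0.08545/0.027008 = -3.164.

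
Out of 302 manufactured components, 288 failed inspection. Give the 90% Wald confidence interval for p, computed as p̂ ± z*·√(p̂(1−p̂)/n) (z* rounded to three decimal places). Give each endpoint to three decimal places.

(0.934, 0.974)

With x = 288 successes in n = 302, p̂ = 0.95364.
SE = √(p̂(1−p̂)/n) = √(0.044209/302) = 0.012099.
The 90% critical value is z* = 1.645.
Margin of error: 1.645 × 0.012099 = 0.01990.
So the interval runs from 0.934 to 0.974.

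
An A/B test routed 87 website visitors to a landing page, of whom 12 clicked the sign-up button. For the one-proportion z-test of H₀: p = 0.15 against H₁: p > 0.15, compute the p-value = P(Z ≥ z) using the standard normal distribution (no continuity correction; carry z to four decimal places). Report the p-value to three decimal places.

With x = 12 successes in n = 87, p̂ = 0.13793.
Null standard error: √(0.15·0.85/87) = √0.001465517 = 0.038282.
Test statistic (full precision, shown to 4 dp): z = (12/87 − 0.15)/SE₀ ≈ -0.3153.
p-value = P(Z ≥ z) with z = -0.3153 → 0.624.

p-value = 0.624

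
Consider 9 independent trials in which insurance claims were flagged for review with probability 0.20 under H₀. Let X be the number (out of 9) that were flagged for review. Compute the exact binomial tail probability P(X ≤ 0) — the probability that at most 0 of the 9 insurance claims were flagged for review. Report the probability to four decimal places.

P = 0.1342

X ~ Binomial(n=9, p=0.20).
P(X ≤ 0) = C(9,0)·0.20^0·0.80^9.
= 0.134218 = 0.1342.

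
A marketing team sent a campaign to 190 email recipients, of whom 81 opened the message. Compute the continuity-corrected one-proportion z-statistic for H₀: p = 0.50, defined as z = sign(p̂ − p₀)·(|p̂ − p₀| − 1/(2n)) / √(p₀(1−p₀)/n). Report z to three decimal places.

With x = 81 successes in n = 190, p̂ = 0.42632. p̂ − p₀ = -0.073684.
Continuity correction 1/(2n) = 1/380 = 0.002632.
Corrected numerator: |-0.073684| − 0.002632 = 0.071052.
SE₀ = √(0.50·0.50/190) = 0.036274.
z = (−)0.071052/0.036274 = -1.959.

z = -1.959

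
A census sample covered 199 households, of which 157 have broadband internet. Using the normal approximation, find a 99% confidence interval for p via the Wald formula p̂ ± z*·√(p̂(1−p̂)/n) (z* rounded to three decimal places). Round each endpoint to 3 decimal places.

(0.714, 0.863)

p̂ = 157/199 = 0.78894.
Standard error of p̂: √(0.166511/199) = √0.000836738 = 0.028926.
For 99% confidence, z* = 2.576.
Margin = 2.576·0.028926 = 0.07451.
CI: 0.78894 ± 0.07451 = (0.714, 0.863).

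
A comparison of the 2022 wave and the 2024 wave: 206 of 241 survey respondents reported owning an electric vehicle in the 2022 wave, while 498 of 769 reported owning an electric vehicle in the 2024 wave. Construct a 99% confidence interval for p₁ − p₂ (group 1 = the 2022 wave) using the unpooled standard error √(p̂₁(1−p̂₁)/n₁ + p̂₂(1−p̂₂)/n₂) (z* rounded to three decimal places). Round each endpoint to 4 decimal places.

p̂₁ = 206/241 = 0.85477, p̂₂ = 498/769 = 0.64759; p̂₁ − p̂₂ = 0.20718.
SE = √(0.000515091 + 0.000296770) = √0.000811861 = 0.028493.
z* = 2.576 at the 99% level. Margin = 2.576·0.028493 = 0.07340.
So the interval runs from 0.1338 to 0.2806.

(0.1338, 0.2806)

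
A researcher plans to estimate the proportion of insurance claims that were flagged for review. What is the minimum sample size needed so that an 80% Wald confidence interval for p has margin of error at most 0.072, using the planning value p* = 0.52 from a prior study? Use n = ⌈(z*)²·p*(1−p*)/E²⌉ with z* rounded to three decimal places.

n = 80

z* = 1.282 at the 80% level.
p*(1−p*) = 0.2496.
Required n before rounding: 1.643524 × 0.2496 / 0.072² = 79.133.
⌈79.133⌉ = 80.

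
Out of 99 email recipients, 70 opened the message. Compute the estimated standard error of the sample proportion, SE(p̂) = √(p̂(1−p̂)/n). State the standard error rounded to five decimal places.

SE = 0.04574

Sample proportion p̂ = 70/99 = 0.70707.
p̂(1−p̂) = 0.207122.
SE = √(0.207122/99) = √0.002092141 = 0.04574.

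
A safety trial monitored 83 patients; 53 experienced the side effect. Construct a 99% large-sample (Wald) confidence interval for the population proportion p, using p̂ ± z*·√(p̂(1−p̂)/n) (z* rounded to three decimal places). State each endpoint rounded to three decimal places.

(0.503, 0.774)

The sample proportion is 53/83 = 0.63855.
Standard error of p̂: √(0.230803/83) = √0.002780756 = 0.052733.
For 99% confidence, z* = 2.576.
Margin = 2.576·0.052733 = 0.13584.
Interval: 0.63855 ± 0.13584 → (0.503, 0.774).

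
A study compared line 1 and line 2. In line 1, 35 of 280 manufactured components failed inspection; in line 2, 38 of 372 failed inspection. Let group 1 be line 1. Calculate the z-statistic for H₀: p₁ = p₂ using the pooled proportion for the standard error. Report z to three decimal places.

p̂₁ = 35/280 = 0.12500, p̂₂ = 38/372 = 0.10215.
Pooled p̂ = (35+38)/(280+372) = 73/652 = 0.11196.
Pooled SE = √[0.0994274·0.00625960] ≈ 0.024947.
z = 0.02285/0.024947 = 0.916.

z = 0.916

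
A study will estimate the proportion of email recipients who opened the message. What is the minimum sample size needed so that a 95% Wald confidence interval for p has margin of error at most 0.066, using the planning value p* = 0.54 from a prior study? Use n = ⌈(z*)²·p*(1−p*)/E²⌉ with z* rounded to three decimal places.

n = 220

z* = 1.960 at the 95% level.
p*(1−p*) = 0.2484.
(z*)²·p*(1−p*)/E² = 3.841600·0.2484/0.004356 = 219.066.
Rounding up, n = 220.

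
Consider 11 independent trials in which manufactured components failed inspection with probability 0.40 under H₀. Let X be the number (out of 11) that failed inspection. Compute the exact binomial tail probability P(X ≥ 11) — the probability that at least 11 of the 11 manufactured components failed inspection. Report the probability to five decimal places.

P = 0.00004

X is binomial with n = 11 and p = 0.40.
P(X ≥ 11) = C(11,11)·0.40^11·0.60^0.
= 0.000042 = 0.00004.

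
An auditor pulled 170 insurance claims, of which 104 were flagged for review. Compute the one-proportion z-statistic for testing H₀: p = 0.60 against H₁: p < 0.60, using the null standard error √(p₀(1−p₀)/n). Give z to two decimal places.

z = 0.31

With x = 104 successes in n = 170, p̂ = 0.61176.
Under H₀, SE = √(p₀(1−p₀)/n) = √(0.60·0.40/170) = √0.001411765 = 0.037573.
Test statistic: z = 0.01176/0.037573 = 0.31.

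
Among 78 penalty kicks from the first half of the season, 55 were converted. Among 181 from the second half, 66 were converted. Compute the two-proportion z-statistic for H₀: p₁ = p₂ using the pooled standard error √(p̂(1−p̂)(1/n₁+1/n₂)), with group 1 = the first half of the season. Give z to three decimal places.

z = 5.039

Sample proportions: p̂₁ = 55/78 = 0.70513 and p̂₂ = 66/181 = 0.36464.
Pooled p̂ = (55+66)/(78+181) = 121/259 = 0.46718.
Pooled SE = √[0.2489229·0.01834537] ≈ 0.067577.
z = (p̂₁ − p̂₂)/SE = (0.70513 − 0.36464)/0.067577 = 0.34049/0.067577 = 5.039.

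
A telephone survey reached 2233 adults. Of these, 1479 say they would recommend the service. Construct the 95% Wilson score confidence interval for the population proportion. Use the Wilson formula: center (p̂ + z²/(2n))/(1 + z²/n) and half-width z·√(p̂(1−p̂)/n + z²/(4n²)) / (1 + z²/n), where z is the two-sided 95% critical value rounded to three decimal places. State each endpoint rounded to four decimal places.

(0.6425, 0.6817)

Here p̂ = 1479/2233 = 0.66234 and z = 1.960 (z² = 3.841600).
1 + z²/n = 1.001720.
Adjusted center: (0.66234 + z²/(2n))/1.001720 = 0.66206.
Radicand: p̂(1−p̂)/n + z²/(4n²) = 0.000100155 + 0.000000193 = 0.000100348.
Half-width = 1.960·√0.000100348/1.001720 = 0.01960.
So the interval runs from 0.6425 to 0.6817.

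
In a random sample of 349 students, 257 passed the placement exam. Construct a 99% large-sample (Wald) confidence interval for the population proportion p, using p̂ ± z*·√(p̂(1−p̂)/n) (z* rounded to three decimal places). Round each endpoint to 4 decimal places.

With x = 257 successes in n = 349, p̂ = 0.73639.
SE(p̂) = √(0.73639·0.26361/349) = 0.023584.
z* = 2.576 at the 99% level.
Margin = 2.576·0.023584 = 0.06075.
CI: 0.73639 ± 0.06075 = (0.6756, 0.7971).

(0.6756, 0.7971)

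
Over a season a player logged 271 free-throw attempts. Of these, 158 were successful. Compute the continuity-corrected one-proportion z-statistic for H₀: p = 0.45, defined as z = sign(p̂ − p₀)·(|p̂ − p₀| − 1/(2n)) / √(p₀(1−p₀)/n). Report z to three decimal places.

The sample proportion is 158/271 = 0.58303. p̂ − p₀ = 0.133026.
1/(2n) = 0.001845.
Corrected numerator: |0.133026| − 0.001845 = 0.131181.
Under H₀, SE = √(p₀(1−p₀)/n) = √(0.45·0.55/271) = √0.000913284 = 0.030221.
z = +0.131181/0.030221 = 4.341.

z = 4.341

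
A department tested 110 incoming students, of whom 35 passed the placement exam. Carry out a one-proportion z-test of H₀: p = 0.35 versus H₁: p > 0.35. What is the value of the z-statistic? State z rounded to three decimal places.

The sample proportion is 35/110 = 0.31818.
Null standard error: √(0.35·0.65/110) = √0.002068182 = 0.045477.
z = (0.31818 − 0.35)/0.045477 = -0.03182/0.045477 = -0.700.

z = -0.700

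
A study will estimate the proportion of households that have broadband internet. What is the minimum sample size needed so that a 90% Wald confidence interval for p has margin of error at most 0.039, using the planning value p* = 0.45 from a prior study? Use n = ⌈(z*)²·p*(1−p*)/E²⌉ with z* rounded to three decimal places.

For 90% confidence, z* = 1.645.
p*(1−p*) = 0.2475.
Required n before rounding: 2.706025 × 0.2475 / 0.039² = 440.330.
⌈440.330⌉ = 441.

n = 441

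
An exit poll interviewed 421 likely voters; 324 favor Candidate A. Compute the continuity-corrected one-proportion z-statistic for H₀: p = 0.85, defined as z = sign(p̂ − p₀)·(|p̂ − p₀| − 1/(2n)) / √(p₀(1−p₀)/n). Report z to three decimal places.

With x = 324 successes in n = 421, p̂ = 0.76960. p̂ − p₀ = -0.080404.
Continuity correction 1/(2n) = 1/842 = 0.001188.
Corrected numerator: |-0.080404| − 0.001188 = 0.079216.
Under H₀, SE = √(p₀(1−p₀)/n) = √(0.85·0.15/421) = √0.000302850 = 0.017403.
z = (−)0.079216/0.017403 = -4.552.

z = -4.552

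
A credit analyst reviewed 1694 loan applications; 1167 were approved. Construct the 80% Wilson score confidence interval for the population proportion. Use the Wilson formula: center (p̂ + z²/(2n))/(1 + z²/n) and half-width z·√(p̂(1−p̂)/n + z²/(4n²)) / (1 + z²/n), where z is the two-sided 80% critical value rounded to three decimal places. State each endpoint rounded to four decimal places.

Here p̂ = 1167/1694 = 0.68890 and z = 1.282 (z² = 1.643524).
1 + z²/n = 1.000970.
Center = (0.68890 + 0.000485)/1.000970 = 0.68872.
Radicand: p̂(1−p̂)/n + z²/(4n²) = 0.000126515 + 0.000000143 = 0.000126658.
Half-width = 1.282·√0.000126658/1.000970 = 0.01441.
CI: 0.68872 ± 0.01441 = (0.6743, 0.7031).

(0.6743, 0.7031)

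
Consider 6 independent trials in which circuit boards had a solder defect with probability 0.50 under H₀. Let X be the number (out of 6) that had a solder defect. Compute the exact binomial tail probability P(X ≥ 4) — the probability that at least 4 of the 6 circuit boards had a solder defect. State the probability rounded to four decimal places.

P = 0.3438

X ~ Binomial(n=6, p=0.50).
P(X ≥ 4) = C(6,4)·0.50^4·0.50^2 + C(6,5)·0.50^5·0.50^1 + C(6,6)·0.50^6·0.50^0.
= 0.234375 + 0.093750 + 0.015625 = 0.3438.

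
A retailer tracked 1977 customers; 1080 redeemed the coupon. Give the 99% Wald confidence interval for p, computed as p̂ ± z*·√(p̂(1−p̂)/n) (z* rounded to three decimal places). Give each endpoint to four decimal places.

(0.5174, 0.5751)

p̂ = 1080/1977 = 0.54628.
SE(p̂) = √(0.54628·0.45372/1977) = 0.011197.
z* = 2.576 at the 99% level.
Margin of error: 2.576 × 0.011197 = 0.02884.
CI: 0.54628 ± 0.02884 = (0.5174, 0.5751).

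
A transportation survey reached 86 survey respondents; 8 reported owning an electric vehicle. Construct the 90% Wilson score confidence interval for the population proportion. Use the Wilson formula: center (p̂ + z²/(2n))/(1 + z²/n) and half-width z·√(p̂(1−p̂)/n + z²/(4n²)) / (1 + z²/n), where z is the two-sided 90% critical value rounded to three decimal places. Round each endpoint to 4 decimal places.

(0.0532, 0.1577)

p̂ = 8/86 = 0.09302; z = 1.645, so z² = 2.706025.
1 + z²/n = 1.031465.
Adjusted center: (0.09302 + z²/(2n))/1.031465 = 0.10544.
Radicand: p̂(1−p̂)/n + z²/(4n²) = 0.000981046 + 0.000091469 = 0.001072515.
Half-width = z·√(radicand)/denom = 1.645·0.032749/1.031465 = 0.05223.
So the interval runs from 0.0532 to 0.1577.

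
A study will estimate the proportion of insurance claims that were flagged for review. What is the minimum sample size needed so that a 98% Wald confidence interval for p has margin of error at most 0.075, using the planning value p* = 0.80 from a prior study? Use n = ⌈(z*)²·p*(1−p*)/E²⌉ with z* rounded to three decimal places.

z* = 2.326 at the 98% level.
p*(1−p*) = 0.1600.
Required n before rounding: 5.410276 × 0.1600 / 0.075² = 153.892.
Rounding up, n = 154.

n = 154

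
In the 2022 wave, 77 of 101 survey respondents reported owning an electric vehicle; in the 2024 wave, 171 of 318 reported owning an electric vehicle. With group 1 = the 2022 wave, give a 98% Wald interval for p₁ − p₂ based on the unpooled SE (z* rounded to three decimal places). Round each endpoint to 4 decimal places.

(0.1066, 0.3427)

p̂₁ = 0.76238, p̂₂ = 0.53774, so the observed difference is 0.22464.
Unpooled SE = √(p̂₁(1−p̂₁)/n₁ + p̂₂(1−p̂₂)/n₂) = √(0.001793651 + 0.000781686) = 0.050748.
For 98% confidence, z* = 2.326. Margin = 2.326·0.050748 = 0.11804.
So the interval runs from 0.1066 to 0.3427.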